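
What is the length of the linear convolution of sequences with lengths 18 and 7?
Linear/full convolution length: m + n - 1 = 18 + 7 - 1 = 24

24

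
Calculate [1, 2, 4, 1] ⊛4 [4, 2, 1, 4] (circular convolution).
Use y[k] = Σ_j s[j]·t[(k-j) mod 4]. y[0] = 1×4 + 2×4 + 4×1 + 1×2 = 18; y[1] = 1×2 + 2×4 + 4×4 + 1×1 = 27; y[2] = 1×1 + 2×2 + 4×4 + 1×4 = 25; y[3] = 1×4 + 2×1 + 4×2 + 1×4 = 18. Result: [18, 27, 25, 18]

[18, 27, 25, 18]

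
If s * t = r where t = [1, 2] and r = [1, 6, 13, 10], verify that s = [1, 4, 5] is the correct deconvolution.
Forward-compute [1, 4, 5] * [1, 2]: r[0] = 1×1 = 1; r[1] = 1×2 + 4×1 = 6; r[2] = 4×2 + 5×1 = 13; r[3] = 5×2 = 10 → [1, 6, 13, 10]. Matches given r = [1, 6, 13, 10], so verified.

Verified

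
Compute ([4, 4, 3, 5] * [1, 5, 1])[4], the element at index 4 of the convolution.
Use y[k] = Σ_i a[i]·b[k-i] at k=4. y[4] = 3×1 + 5×5 = 28

28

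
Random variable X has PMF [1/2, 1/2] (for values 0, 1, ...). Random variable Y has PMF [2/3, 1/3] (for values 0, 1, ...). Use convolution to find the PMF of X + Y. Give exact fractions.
P(X+Y=k) = Σ_i P(X=i)·P(Y=k-i) — a convolution of [1/2, 1/2] and [2/3, 1/3]. P(X+Y=0) = (1/2)×(2/3) = 1/3; P(X+Y=1) = (1/2)×(1/3) + (1/2)×(2/3) = 1/6 + 1/3 = 1/2; P(X+Y=2) = (1/2)×(1/3) = 1/6. PMF: [1/3, 1/2, 1/6] (sums to 1 ✓)

[1/3, 1/2, 1/6]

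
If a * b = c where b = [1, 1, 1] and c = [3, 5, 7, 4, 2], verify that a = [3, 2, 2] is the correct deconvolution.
Forward-compute [3, 2, 2] * [1, 1, 1]: c[0] = 3×1 = 3; c[1] = 3×1 + 2×1 = 5; c[2] = 3×1 + 2×1 + 2×1 = 7; c[3] = 2×1 + 2×1 = 4; c[4] = 2×1 = 2 → [3, 5, 7, 4, 2]. Matches given c = [3, 5, 7, 4, 2], so verified.

Verified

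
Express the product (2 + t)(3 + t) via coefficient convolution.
Ascending coefficients: a = [2, 1], b = [3, 1]. c[0] = 2×3 = 6; c[1] = 2×1 + 1×3 = 5; c[2] = 1×1 = 1. Result coefficients: [6, 5, 1] → 6 + 5t + t^2

6 + 5t + t^2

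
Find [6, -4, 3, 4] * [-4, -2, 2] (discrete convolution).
y[0] = 6×-4 = -24; y[1] = 6×-2 + -4×-4 = 4; y[2] = 6×2 + -4×-2 + 3×-4 = 8; y[3] = -4×2 + 3×-2 + 4×-4 = -30; y[4] = 3×2 + 4×-2 = -2; y[5] = 4×2 = 8

[-24, 4, 8, -30, -2, 8]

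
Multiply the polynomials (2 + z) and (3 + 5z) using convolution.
Ascending coefficients: a = [2, 1], b = [3, 5]. c[0] = 2×3 = 6; c[1] = 2×5 + 1×3 = 13; c[2] = 1×5 = 5. Result coefficients: [6, 13, 5] → 6 + 13z + 5z^2

6 + 13z + 5z^2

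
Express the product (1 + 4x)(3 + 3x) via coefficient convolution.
Ascending coefficients: a = [1, 4], b = [3, 3]. c[0] = 1×3 = 3; c[1] = 1×3 + 4×3 = 15; c[2] = 4×3 = 12. Result coefficients: [3, 15, 12] → 3 + 15x + 12x^2

3 + 15x + 12x^2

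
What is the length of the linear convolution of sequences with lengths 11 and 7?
Linear/full convolution length: m + n - 1 = 11 + 7 - 1 = 17

17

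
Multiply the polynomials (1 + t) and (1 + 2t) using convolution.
Ascending coefficients: a = [1, 1], b = [1, 2]. c[0] = 1×1 = 1; c[1] = 1×2 + 1×1 = 3; c[2] = 1×2 = 2. Result coefficients: [1, 3, 2] → 1 + 3t + 2t^2

1 + 3t + 2t^2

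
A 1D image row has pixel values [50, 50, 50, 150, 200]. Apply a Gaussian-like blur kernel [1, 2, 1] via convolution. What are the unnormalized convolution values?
Convolve image row [50, 50, 50, 150, 200] with kernel [1, 2, 1]: y[0] = 50×1 = 50; y[1] = 50×2 + 50×1 = 150; y[2] = 50×1 + 50×2 + 50×1 = 200; y[3] = 50×1 + 50×2 + 150×1 = 300; y[4] = 50×1 + 150×2 + 200×1 = 550; y[5] = 150×1 + 200×2 = 550; y[6] = 200×1 = 200 → [50, 150, 200, 300, 550, 550, 200]. Normalization factor = sum(kernel) = 4.

[50, 150, 200, 300, 550, 550, 200]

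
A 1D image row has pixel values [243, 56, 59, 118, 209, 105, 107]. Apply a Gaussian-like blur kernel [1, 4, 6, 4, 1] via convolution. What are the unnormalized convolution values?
Convolve image row [243, 56, 59, 118, 209, 105, 107] with kernel [1, 4, 6, 4, 1]: y[0] = 243×1 = 243; y[1] = 243×4 + 56×1 = 1028; y[2] = 243×6 + 56×4 + 59×1 = 1741; y[3] = 243×4 + 56×6 + 59×4 + 118×1 = 1662; y[4] = 243×1 + 56×4 + 59×6 + 118×4 + 209×1 = 1502; y[5] = 56×1 + 59×4 + 118×6 + 209×4 + 105×1 = 1941; y[6] = 59×1 + 118×4 + 209×6 + 105×4 + 107×1 = 2312; y[7] = 118×1 + 209×4 + 105×6 + 107×4 = 2012; y[8] = 209×1 + 105×4 + 107×6 = 1271; y[9] = 105×1 + 107×4 = 533; y[10] = 107×1 = 107 → [243, 1028, 1741, 1662, 1502, 1941, 2312, 2012, 1271, 533, 107]. Normalization factor = sum(kernel) = 16.

[243, 1028, 1741, 1662, 1502, 1941, 2312, 2012, 1271, 533, 107]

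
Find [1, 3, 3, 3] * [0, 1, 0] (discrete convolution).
y[0] = 1×0 = 0; y[1] = 1×1 + 3×0 = 1; y[2] = 1×0 + 3×1 + 3×0 = 3; y[3] = 3×0 + 3×1 + 3×0 = 3; y[4] = 3×0 + 3×1 = 3; y[5] = 3×0 = 0

[0, 1, 3, 3, 3, 0]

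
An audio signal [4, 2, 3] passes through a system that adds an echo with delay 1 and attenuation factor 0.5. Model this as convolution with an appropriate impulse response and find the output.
Direct-path + delayed-attenuated-path model → impulse response h = [1, 0.5] (1 at lag 0, 0.5 at lag 1). Output y[n] = x[n] + 0.5·x[n - 1] (with x[n] = 0 outside 0..2): y[0] = 4 + 0.5×0 = 4; y[1] = 2 + 0.5×4 = 4.0; y[2] = 3 + 0.5×2 = 4.0; y[3] = 0 + 0.5×3 = 1.5. So y = [4, 4.0, 4.0, 1.5]

[4, 4.0, 4.0, 1.5]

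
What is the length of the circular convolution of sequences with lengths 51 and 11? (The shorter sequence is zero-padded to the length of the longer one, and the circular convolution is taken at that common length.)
Circular convolution (zero-padding the shorter input) has length max(m, n) = max(51, 11) = 51

51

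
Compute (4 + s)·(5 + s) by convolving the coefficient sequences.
Ascending coefficients: a = [4, 1], b = [5, 1]. c[0] = 4×5 = 20; c[1] = 4×1 + 1×5 = 9; c[2] = 1×1 = 1. Result coefficients: [20, 9, 1] → 20 + 9s + s^2

20 + 9s + s^2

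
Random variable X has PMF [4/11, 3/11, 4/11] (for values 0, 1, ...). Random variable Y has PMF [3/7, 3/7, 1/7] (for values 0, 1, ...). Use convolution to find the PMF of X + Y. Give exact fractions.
P(X+Y=k) = Σ_i P(X=i)·P(Y=k-i) — a convolution of [4/11, 3/11, 4/11] and [3/7, 3/7, 1/7]. P(X+Y=0) = (4/11)×(3/7) = 12/77; P(X+Y=1) = (4/11)×(3/7) + (3/11)×(3/7) = 12/77 + 9/77 = 3/11; P(X+Y=2) = (4/11)×(1/7) + (3/11)×(3/7) + (4/11)×(3/7) = 4/77 + 9/77 + 12/77 = 25/77; P(X+Y=3) = (3/11)×(1/7) + (4/11)×(3/7) = 3/77 + 12/77 = 15/77; P(X+Y=4) = (4/11)×(1/7) = 4/77. PMF: [12/77, 3/11, 25/77, 15/77, 4/77] (sums to 1 ✓)

[12/77, 3/11, 25/77, 15/77, 4/77]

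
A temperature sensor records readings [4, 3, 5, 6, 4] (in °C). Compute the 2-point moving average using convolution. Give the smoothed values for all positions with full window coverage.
2-point moving average kernel = [1, 1]. Apply in 'valid' mode (full window coverage): avg[0] = (4 + 3) / 2 = 3.5; avg[1] = (3 + 5) / 2 = 4.0; avg[2] = (5 + 6) / 2 = 5.5; avg[3] = (6 + 4) / 2 = 5.0. Smoothed values: [3.5, 4.0, 5.5, 5.0]

[3.5, 4.0, 5.5, 5.0]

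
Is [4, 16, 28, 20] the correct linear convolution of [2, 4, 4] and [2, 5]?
Recompute linear convolution of [2, 4, 4] and [2, 5]: y[0] = 2×2 = 4; y[1] = 2×5 + 4×2 = 18; y[2] = 4×5 + 4×2 = 28; y[3] = 4×5 = 20 → [4, 18, 28, 20]. Compare to given [4, 16, 28, 20]: they differ at index 1: given 16, correct 18, so answer: No

No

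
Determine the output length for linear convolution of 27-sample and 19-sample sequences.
Linear/full convolution length: m + n - 1 = 27 + 19 - 1 = 45

45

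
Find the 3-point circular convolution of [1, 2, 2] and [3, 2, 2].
Use y[k] = Σ_j x[j]·h[(k-j) mod 3]. y[0] = 1×3 + 2×2 + 2×2 = 11; y[1] = 1×2 + 2×3 + 2×2 = 12; y[2] = 1×2 + 2×2 + 2×3 = 12. Result: [11, 12, 12]

[11, 12, 12]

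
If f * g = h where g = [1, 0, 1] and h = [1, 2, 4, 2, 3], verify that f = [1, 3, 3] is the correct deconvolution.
Forward-compute [1, 3, 3] * [1, 0, 1]: h[0] = 1×1 = 1; h[1] = 1×0 + 3×1 = 3; h[2] = 1×1 + 3×0 + 3×1 = 4; h[3] = 3×1 + 3×0 = 3; h[4] = 3×1 = 3 → [1, 3, 4, 3, 3]. Does not match given h = [1, 2, 4, 2, 3].

Not verified. [1, 3, 3] * [1, 0, 1] = [1, 3, 4, 3, 3], which differs from [1, 2, 4, 2, 3] at index 1.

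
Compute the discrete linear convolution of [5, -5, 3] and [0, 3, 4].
y[0] = 5×0 = 0; y[1] = 5×3 + -5×0 = 15; y[2] = 5×4 + -5×3 + 3×0 = 5; y[3] = -5×4 + 3×3 = -11; y[4] = 3×4 = 12

[0, 15, 5, -11, 12]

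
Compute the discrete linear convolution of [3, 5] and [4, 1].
y[0] = 3×4 = 12; y[1] = 3×1 + 5×4 = 23; y[2] = 5×1 = 5

[12, 23, 5]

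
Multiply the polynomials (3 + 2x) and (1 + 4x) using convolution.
Ascending coefficients: a = [3, 2], b = [1, 4]. c[0] = 3×1 = 3; c[1] = 3×4 + 2×1 = 14; c[2] = 2×4 = 8. Result coefficients: [3, 14, 8] → 3 + 14x + 8x^2

3 + 14x + 8x^2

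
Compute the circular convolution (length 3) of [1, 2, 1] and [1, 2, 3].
Use y[k] = Σ_j u[j]·v[(k-j) mod 3]. y[0] = 1×1 + 2×3 + 1×2 = 9; y[1] = 1×2 + 2×1 + 1×3 = 7; y[2] = 1×3 + 2×2 + 1×1 = 8. Result: [9, 7, 8]

[9, 7, 8]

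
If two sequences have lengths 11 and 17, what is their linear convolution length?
Linear/full convolution length: m + n - 1 = 11 + 17 - 1 = 27

27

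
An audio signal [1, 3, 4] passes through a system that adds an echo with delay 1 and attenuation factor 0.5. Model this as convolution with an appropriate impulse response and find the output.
Direct-path + delayed-attenuated-path model → impulse response h = [1, 0.5] (1 at lag 0, 0.5 at lag 1). Output y[n] = x[n] + 0.5·x[n - 1] (with x[n] = 0 outside 0..2): y[0] = 1 + 0.5×0 = 1; y[1] = 3 + 0.5×1 = 3.5; y[2] = 4 + 0.5×3 = 5.5; y[3] = 0 + 0.5×4 = 2.0. So y = [1, 3.5, 5.5, 2.0]

[1, 3.5, 5.5, 2.0]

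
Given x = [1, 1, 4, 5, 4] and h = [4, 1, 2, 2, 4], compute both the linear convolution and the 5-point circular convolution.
Linear: y_lin[0] = 1×4 = 4; y_lin[1] = 1×1 + 1×4 = 5; y_lin[2] = 1×2 + 1×1 + 4×4 = 19; y_lin[3] = 1×2 + 1×2 + 4×1 + 5×4 = 28; y_lin[4] = 1×4 + 1×2 + 4×2 + 5×1 + 4×4 = 35; y_lin[5] = 1×4 + 4×2 + 5×2 + 4×1 = 26; y_lin[6] = 4×4 + 5×2 + 4×2 = 34; y_lin[7] = 5×4 + 4×2 = 28; y_lin[8] = 4×4 = 16 → [4, 5, 19, 28, 35, 26, 34, 28, 16]. Circular (length 5): y[0] = 1×4 + 1×4 + 4×2 + 5×2 + 4×1 = 30; y[1] = 1×1 + 1×4 + 4×4 + 5×2 + 4×2 = 39; y[2] = 1×2 + 1×1 + 4×4 + 5×4 + 4×2 = 47; y[3] = 1×2 + 1×2 + 4×1 + 5×4 + 4×4 = 44; y[4] = 1×4 + 1×2 + 4×2 + 5×1 + 4×4 = 35 → [30, 39, 47, 44, 35]

Linear: [4, 5, 19, 28, 35, 26, 34, 28, 16], Circular: [30, 39, 47, 44, 35]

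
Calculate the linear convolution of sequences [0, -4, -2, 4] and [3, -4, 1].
y[0] = 0×3 = 0; y[1] = 0×-4 + -4×3 = -12; y[2] = 0×1 + -4×-4 + -2×3 = 10; y[3] = -4×1 + -2×-4 + 4×3 = 16; y[4] = -2×1 + 4×-4 = -18; y[5] = 4×1 = 4

[0, -12, 10, 16, -18, 4]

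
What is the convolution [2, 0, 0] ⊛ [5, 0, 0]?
y[0] = 2×5 = 10; y[1] = 2×0 + 0×5 = 0; y[2] = 2×0 + 0×0 + 0×5 = 0; y[3] = 0×0 + 0×0 = 0; y[4] = 0×0 = 0

[10, 0, 0, 0, 0]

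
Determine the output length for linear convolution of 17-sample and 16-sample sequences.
Linear/full convolution length: m + n - 1 = 17 + 16 - 1 = 32

32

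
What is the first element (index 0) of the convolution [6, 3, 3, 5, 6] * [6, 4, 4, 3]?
Use y[k] = Σ_i a[i]·b[k-i] at k=0. y[0] = 6×6 = 36

36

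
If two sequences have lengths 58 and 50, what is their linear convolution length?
Linear/full convolution length: m + n - 1 = 58 + 50 - 1 = 107

107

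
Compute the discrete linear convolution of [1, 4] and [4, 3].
y[0] = 1×4 = 4; y[1] = 1×3 + 4×4 = 19; y[2] = 4×3 = 12

[4, 19, 12]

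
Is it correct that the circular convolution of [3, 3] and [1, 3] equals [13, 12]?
Recompute circular convolution of [3, 3] and [1, 3]: y[0] = 3×1 + 3×3 = 12; y[1] = 3×3 + 3×1 = 12 → [12, 12]. Compare to given [13, 12]: they differ at index 0: given 13, correct 12, so answer: No

No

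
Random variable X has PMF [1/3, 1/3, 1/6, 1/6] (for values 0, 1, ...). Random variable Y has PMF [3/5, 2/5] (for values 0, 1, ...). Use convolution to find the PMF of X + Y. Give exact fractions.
P(X+Y=k) = Σ_i P(X=i)·P(Y=k-i) — a convolution of [1/3, 1/3, 1/6, 1/6] and [3/5, 2/5]. P(X+Y=0) = (1/3)×(3/5) = 1/5; P(X+Y=1) = (1/3)×(2/5) + (1/3)×(3/5) = 2/15 + 1/5 = 1/3; P(X+Y=2) = (1/3)×(2/5) + (1/6)×(3/5) = 2/15 + 1/10 = 7/30; P(X+Y=3) = (1/6)×(2/5) + (1/6)×(3/5) = 1/15 + 1/10 = 1/6; P(X+Y=4) = (1/6)×(2/5) = 1/15. PMF: [1/5, 1/3, 7/30, 1/6, 1/15] (sums to 1 ✓)

[1/5, 1/3, 7/30, 1/6, 1/15]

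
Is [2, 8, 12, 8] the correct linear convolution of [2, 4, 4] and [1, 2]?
Recompute linear convolution of [2, 4, 4] and [1, 2]: y[0] = 2×1 = 2; y[1] = 2×2 + 4×1 = 8; y[2] = 4×2 + 4×1 = 12; y[3] = 4×2 = 8 → [2, 8, 12, 8]. Given [2, 8, 12, 8] matches, so answer: Yes

Yes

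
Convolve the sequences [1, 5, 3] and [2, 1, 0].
y[0] = 1×2 = 2; y[1] = 1×1 + 5×2 = 11; y[2] = 1×0 + 5×1 + 3×2 = 11; y[3] = 5×0 + 3×1 = 3; y[4] = 3×0 = 0

[2, 11, 11, 3, 0]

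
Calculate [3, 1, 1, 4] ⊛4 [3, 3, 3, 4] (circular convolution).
Use y[k] = Σ_j f[j]·g[(k-j) mod 4]. y[0] = 3×3 + 1×4 + 1×3 + 4×3 = 28; y[1] = 3×3 + 1×3 + 1×4 + 4×3 = 28; y[2] = 3×3 + 1×3 + 1×3 + 4×4 = 31; y[3] = 3×4 + 1×3 + 1×3 + 4×3 = 30. Result: [28, 28, 31, 30]

[28, 28, 31, 30]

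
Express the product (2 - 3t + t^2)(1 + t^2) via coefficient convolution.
Ascending coefficients: a = [2, -3, 1], b = [1, 0, 1]. c[0] = 2×1 = 2; c[1] = 2×0 + -3×1 = -3; c[2] = 2×1 + -3×0 + 1×1 = 3; c[3] = -3×1 + 1×0 = -3; c[4] = 1×1 = 1. Result coefficients: [2, -3, 3, -3, 1] → 2 - 3t + 3t^2 - 3t^3 + t^4

2 - 3t + 3t^2 - 3t^3 + t^4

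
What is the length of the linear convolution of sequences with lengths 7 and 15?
Linear/full convolution length: m + n - 1 = 7 + 15 - 1 = 21

21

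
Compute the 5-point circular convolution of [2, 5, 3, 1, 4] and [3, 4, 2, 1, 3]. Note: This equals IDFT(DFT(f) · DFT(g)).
Either evaluate y[k] = Σ_j f[j]·g[(k-j) mod 5] directly, or use IDFT(DFT(f) · DFT(g)). y[0] = 2×3 + 5×3 + 3×1 + 1×2 + 4×4 = 42; y[1] = 2×4 + 5×3 + 3×3 + 1×1 + 4×2 = 41; y[2] = 2×2 + 5×4 + 3×3 + 1×3 + 4×1 = 40; y[3] = 2×1 + 5×2 + 3×4 + 1×3 + 4×3 = 39; y[4] = 2×3 + 5×1 + 3×2 + 1×4 + 4×3 = 33. Result: [42, 41, 40, 39, 33]

[42, 41, 40, 39, 33]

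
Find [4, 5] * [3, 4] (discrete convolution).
y[0] = 4×3 = 12; y[1] = 4×4 + 5×3 = 31; y[2] = 5×4 = 20

[12, 31, 20]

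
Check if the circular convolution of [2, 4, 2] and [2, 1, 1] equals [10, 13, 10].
Recompute circular convolution of [2, 4, 2] and [2, 1, 1]: y[0] = 2×2 + 4×1 + 2×1 = 10; y[1] = 2×1 + 4×2 + 2×1 = 12; y[2] = 2×1 + 4×1 + 2×2 = 10 → [10, 12, 10]. Compare to given [10, 13, 10]: they differ at index 1: given 13, correct 12, so answer: No

No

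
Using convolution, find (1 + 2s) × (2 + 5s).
Ascending coefficients: a = [1, 2], b = [2, 5]. c[0] = 1×2 = 2; c[1] = 1×5 + 2×2 = 9; c[2] = 2×5 = 10. Result coefficients: [2, 9, 10] → 2 + 9s + 10s^2

2 + 9s + 10s^2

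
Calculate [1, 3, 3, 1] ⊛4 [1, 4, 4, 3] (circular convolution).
Use y[k] = Σ_j x[j]·h[(k-j) mod 4]. y[0] = 1×1 + 3×3 + 3×4 + 1×4 = 26; y[1] = 1×4 + 3×1 + 3×3 + 1×4 = 20; y[2] = 1×4 + 3×4 + 3×1 + 1×3 = 22; y[3] = 1×3 + 3×4 + 3×4 + 1×1 = 28. Result: [26, 20, 22, 28]

[26, 20, 22, 28]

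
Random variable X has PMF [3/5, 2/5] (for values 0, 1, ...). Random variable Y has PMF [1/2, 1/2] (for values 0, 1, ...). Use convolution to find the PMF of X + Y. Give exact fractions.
P(X+Y=k) = Σ_i P(X=i)·P(Y=k-i) — a convolution of [3/5, 2/5] and [1/2, 1/2]. P(X+Y=0) = (3/5)×(1/2) = 3/10; P(X+Y=1) = (3/5)×(1/2) + (2/5)×(1/2) = 3/10 + 1/5 = 1/2; P(X+Y=2) = (2/5)×(1/2) = 1/5. PMF: [3/10, 1/2, 1/5] (sums to 1 ✓)

[3/10, 1/2, 1/5]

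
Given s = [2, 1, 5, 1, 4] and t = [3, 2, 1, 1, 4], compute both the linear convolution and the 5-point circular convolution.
Linear: y_lin[0] = 2×3 = 6; y_lin[1] = 2×2 + 1×3 = 7; y_lin[2] = 2×1 + 1×2 + 5×3 = 19; y_lin[3] = 2×1 + 1×1 + 5×2 + 1×3 = 16; y_lin[4] = 2×4 + 1×1 + 5×1 + 1×2 + 4×3 = 28; y_lin[5] = 1×4 + 5×1 + 1×1 + 4×2 = 18; y_lin[6] = 5×4 + 1×1 + 4×1 = 25; y_lin[7] = 1×4 + 4×1 = 8; y_lin[8] = 4×4 = 16 → [6, 7, 19, 16, 28, 18, 25, 8, 16]. Circular (length 5): y[0] = 2×3 + 1×4 + 5×1 + 1×1 + 4×2 = 24; y[1] = 2×2 + 1×3 + 5×4 + 1×1 + 4×1 = 32; y[2] = 2×1 + 1×2 + 5×3 + 1×4 + 4×1 = 27; y[3] = 2×1 + 1×1 + 5×2 + 1×3 + 4×4 = 32; y[4] = 2×4 + 1×1 + 5×1 + 1×2 + 4×3 = 28 → [24, 32, 27, 32, 28]

Linear: [6, 7, 19, 16, 28, 18, 25, 8, 16], Circular: [24, 32, 27, 32, 28]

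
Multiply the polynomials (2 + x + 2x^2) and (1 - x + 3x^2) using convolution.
Ascending coefficients: a = [2, 1, 2], b = [1, -1, 3]. c[0] = 2×1 = 2; c[1] = 2×-1 + 1×1 = -1; c[2] = 2×3 + 1×-1 + 2×1 = 7; c[3] = 1×3 + 2×-1 = 1; c[4] = 2×3 = 6. Result coefficients: [2, -1, 7, 1, 6] → 2 - x + 7x^2 + x^3 + 6x^4

2 - x + 7x^2 + x^3 + 6x^4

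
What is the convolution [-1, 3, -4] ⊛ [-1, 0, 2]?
y[0] = -1×-1 = 1; y[1] = -1×0 + 3×-1 = -3; y[2] = -1×2 + 3×0 + -4×-1 = 2; y[3] = 3×2 + -4×0 = 6; y[4] = -4×2 = -8

[1, -3, 2, 6, -8]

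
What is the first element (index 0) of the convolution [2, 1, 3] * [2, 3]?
Use y[k] = Σ_i a[i]·b[k-i] at k=0. y[0] = 2×2 = 4

4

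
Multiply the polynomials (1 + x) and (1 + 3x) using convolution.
Ascending coefficients: a = [1, 1], b = [1, 3]. c[0] = 1×1 = 1; c[1] = 1×3 + 1×1 = 4; c[2] = 1×3 = 3. Result coefficients: [1, 4, 3] → 1 + 4x + 3x^2

1 + 4x + 3x^2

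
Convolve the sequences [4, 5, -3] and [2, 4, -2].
y[0] = 4×2 = 8; y[1] = 4×4 + 5×2 = 26; y[2] = 4×-2 + 5×4 + -3×2 = 6; y[3] = 5×-2 + -3×4 = -22; y[4] = -3×-2 = 6

[8, 26, 6, -22, 6]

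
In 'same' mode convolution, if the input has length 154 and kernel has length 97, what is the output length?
'Same' mode returns an output with the same length as the input: 154

154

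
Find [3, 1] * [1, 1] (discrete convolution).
y[0] = 3×1 = 3; y[1] = 3×1 + 1×1 = 4; y[2] = 1×1 = 1

[3, 4, 1]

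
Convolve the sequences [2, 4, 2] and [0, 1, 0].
y[0] = 2×0 = 0; y[1] = 2×1 + 4×0 = 2; y[2] = 2×0 + 4×1 + 2×0 = 4; y[3] = 4×0 + 2×1 = 2; y[4] = 2×0 = 0

[0, 2, 4, 2, 0]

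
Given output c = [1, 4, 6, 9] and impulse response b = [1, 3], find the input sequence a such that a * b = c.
Deconvolve c=[1, 4, 6, 9] by b=[1, 3]. Since b[0]=1, solve forward: a[0] = c[0] / 1 = 1; a[1] = (c[1] - 1×3) / 1 = 1; a[2] = (c[2] - 1×3) / 1 = 3. So a = [1, 1, 3]. Check by forward convolution: c[0] = 1×1 = 1; c[1] = 1×3 + 1×1 = 4; c[2] = 1×3 + 3×1 = 6; c[3] = 3×3 = 9

[1, 1, 3]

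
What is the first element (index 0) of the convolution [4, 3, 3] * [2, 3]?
Use y[k] = Σ_i a[i]·b[k-i] at k=0. y[0] = 4×2 = 8

8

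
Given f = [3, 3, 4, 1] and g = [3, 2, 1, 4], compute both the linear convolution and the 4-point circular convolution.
Linear: y_lin[0] = 3×3 = 9; y_lin[1] = 3×2 + 3×3 = 15; y_lin[2] = 3×1 + 3×2 + 4×3 = 21; y_lin[3] = 3×4 + 3×1 + 4×2 + 1×3 = 26; y_lin[4] = 3×4 + 4×1 + 1×2 = 18; y_lin[5] = 4×4 + 1×1 = 17; y_lin[6] = 1×4 = 4 → [9, 15, 21, 26, 18, 17, 4]. Circular (length 4): y[0] = 3×3 + 3×4 + 4×1 + 1×2 = 27; y[1] = 3×2 + 3×3 + 4×4 + 1×1 = 32; y[2] = 3×1 + 3×2 + 4×3 + 1×4 = 25; y[3] = 3×4 + 3×1 + 4×2 + 1×3 = 26 → [27, 32, 25, 26]

Linear: [9, 15, 21, 26, 18, 17, 4], Circular: [27, 32, 25, 26]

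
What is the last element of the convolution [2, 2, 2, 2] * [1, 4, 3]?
Use y[k] = Σ_i a[i]·b[k-i] at k=5. y[5] = 2×3 = 6

6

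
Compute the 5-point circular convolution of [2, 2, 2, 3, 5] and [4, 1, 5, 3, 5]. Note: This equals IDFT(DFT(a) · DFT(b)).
Either evaluate y[k] = Σ_j a[j]·b[(k-j) mod 5] directly, or use IDFT(DFT(a) · DFT(b)). y[0] = 2×4 + 2×5 + 2×3 + 3×5 + 5×1 = 44; y[1] = 2×1 + 2×4 + 2×5 + 3×3 + 5×5 = 54; y[2] = 2×5 + 2×1 + 2×4 + 3×5 + 5×3 = 50; y[3] = 2×3 + 2×5 + 2×1 + 3×4 + 5×5 = 55; y[4] = 2×5 + 2×3 + 2×5 + 3×1 + 5×4 = 49. Result: [44, 54, 50, 55, 49]

[44, 54, 50, 55, 49]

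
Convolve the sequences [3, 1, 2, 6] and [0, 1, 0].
y[0] = 3×0 = 0; y[1] = 3×1 + 1×0 = 3; y[2] = 3×0 + 1×1 + 2×0 = 1; y[3] = 1×0 + 2×1 + 6×0 = 2; y[4] = 2×0 + 6×1 = 6; y[5] = 6×0 = 0

[0, 3, 1, 2, 6, 0]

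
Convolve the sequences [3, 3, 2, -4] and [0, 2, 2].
y[0] = 3×0 = 0; y[1] = 3×2 + 3×0 = 6; y[2] = 3×2 + 3×2 + 2×0 = 12; y[3] = 3×2 + 2×2 + -4×0 = 10; y[4] = 2×2 + -4×2 = -4; y[5] = -4×2 = -8

[0, 6, 12, 10, -4, -8]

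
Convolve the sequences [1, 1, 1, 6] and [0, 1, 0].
y[0] = 1×0 = 0; y[1] = 1×1 + 1×0 = 1; y[2] = 1×0 + 1×1 + 1×0 = 1; y[3] = 1×0 + 1×1 + 6×0 = 1; y[4] = 1×0 + 6×1 = 6; y[5] = 6×0 = 0

[0, 1, 1, 1, 6, 0]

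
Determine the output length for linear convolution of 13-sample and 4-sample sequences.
Linear/full convolution length: m + n - 1 = 13 + 4 - 1 = 16

16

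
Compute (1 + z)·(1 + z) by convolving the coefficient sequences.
Ascending coefficients: a = [1, 1], b = [1, 1]. c[0] = 1×1 = 1; c[1] = 1×1 + 1×1 = 2; c[2] = 1×1 = 1. Result coefficients: [1, 2, 1] → 1 + 2z + z^2

1 + 2z + z^2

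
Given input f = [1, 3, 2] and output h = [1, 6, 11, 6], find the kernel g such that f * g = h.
Output length 4 = len(f) + len(g) - 1 ⇒ len(g) = 2. Solve g forward using g[k] = (h[k] - Σ_{i≥1} f[i]·g[k-i]) / f[0]: g[0] = h[0] / f[0] = 1 / 1 = 1; g[1] = (h[1] - 3×1) / f[0] = (6 - 3×1) / 1 = 3. So g = [1, 3]. Forward-check [1, 3, 2] * [1, 3]: h[0] = 1×1 = 1; h[1] = 1×3 + 3×1 = 6; h[2] = 3×3 + 2×1 = 11; h[3] = 2×3 = 6 → [1, 6, 11, 6] ✓

[1, 3]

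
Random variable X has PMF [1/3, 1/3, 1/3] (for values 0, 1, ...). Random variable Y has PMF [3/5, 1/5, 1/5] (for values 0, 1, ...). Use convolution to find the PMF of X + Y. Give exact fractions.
P(X+Y=k) = Σ_i P(X=i)·P(Y=k-i) — a convolution of [1/3, 1/3, 1/3] and [3/5, 1/5, 1/5]. P(X+Y=0) = (1/3)×(3/5) = 1/5; P(X+Y=1) = (1/3)×(1/5) + (1/3)×(3/5) = 1/15 + 1/5 = 4/15; P(X+Y=2) = (1/3)×(1/5) + (1/3)×(1/5) + (1/3)×(3/5) = 1/15 + 1/15 + 1/5 = 1/3; P(X+Y=3) = (1/3)×(1/5) + (1/3)×(1/5) = 1/15 + 1/15 = 2/15; P(X+Y=4) = (1/3)×(1/5) = 1/15. PMF: [1/5, 4/15, 1/3, 2/15, 1/15] (sums to 1 ✓)

[1/5, 4/15, 1/3, 2/15, 1/15]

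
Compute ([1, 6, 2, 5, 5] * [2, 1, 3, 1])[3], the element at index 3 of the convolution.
Use y[k] = Σ_i a[i]·b[k-i] at k=3. y[3] = 1×1 + 6×3 + 2×1 + 5×2 = 31

31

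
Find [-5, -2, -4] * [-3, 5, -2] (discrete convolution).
y[0] = -5×-3 = 15; y[1] = -5×5 + -2×-3 = -19; y[2] = -5×-2 + -2×5 + -4×-3 = 12; y[3] = -2×-2 + -4×5 = -16; y[4] = -4×-2 = 8

[15, -19, 12, -16, 8]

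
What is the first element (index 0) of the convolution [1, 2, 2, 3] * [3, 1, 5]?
Use y[k] = Σ_i a[i]·b[k-i] at k=0. y[0] = 1×3 = 3

3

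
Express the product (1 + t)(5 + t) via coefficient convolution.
Ascending coefficients: a = [1, 1], b = [5, 1]. c[0] = 1×5 = 5; c[1] = 1×1 + 1×5 = 6; c[2] = 1×1 = 1. Result coefficients: [5, 6, 1] → 5 + 6t + t^2

5 + 6t + t^2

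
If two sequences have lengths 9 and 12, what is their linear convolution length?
Linear/full convolution length: m + n - 1 = 9 + 12 - 1 = 20

20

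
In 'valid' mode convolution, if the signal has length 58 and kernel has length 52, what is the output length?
'Valid' mode counts only positions where the kernel fully overlaps the signal: m - n + 1 = 58 - 52 + 1 = 7

7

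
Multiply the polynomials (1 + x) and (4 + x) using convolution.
Ascending coefficients: a = [1, 1], b = [4, 1]. c[0] = 1×4 = 4; c[1] = 1×1 + 1×4 = 5; c[2] = 1×1 = 1. Result coefficients: [4, 5, 1] → 4 + 5x + x^2

4 + 5x + x^2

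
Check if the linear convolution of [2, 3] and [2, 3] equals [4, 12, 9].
Recompute linear convolution of [2, 3] and [2, 3]: y[0] = 2×2 = 4; y[1] = 2×3 + 3×2 = 12; y[2] = 3×3 = 9 → [4, 12, 9]. Given [4, 12, 9] matches, so answer: Yes

Yes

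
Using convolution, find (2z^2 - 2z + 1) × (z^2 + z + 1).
Ascending coefficients: a = [1, -2, 2], b = [1, 1, 1]. c[0] = 1×1 = 1; c[1] = 1×1 + -2×1 = -1; c[2] = 1×1 + -2×1 + 2×1 = 1; c[3] = -2×1 + 2×1 = 0; c[4] = 2×1 = 2. Result coefficients: [1, -1, 1, 0, 2] → 2z^4 + z^2 - z + 1

2z^4 + z^2 - z + 1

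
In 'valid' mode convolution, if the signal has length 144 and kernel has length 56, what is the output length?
'Valid' mode counts only positions where the kernel fully overlaps the signal: m - n + 1 = 144 - 56 + 1 = 89

89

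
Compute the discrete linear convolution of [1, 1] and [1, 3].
y[0] = 1×1 = 1; y[1] = 1×3 + 1×1 = 4; y[2] = 1×3 = 3

[1, 4, 3]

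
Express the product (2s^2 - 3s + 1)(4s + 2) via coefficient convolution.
Ascending coefficients: a = [1, -3, 2], b = [2, 4]. c[0] = 1×2 = 2; c[1] = 1×4 + -3×2 = -2; c[2] = -3×4 + 2×2 = -8; c[3] = 2×4 = 8. Result coefficients: [2, -2, -8, 8] → 8s^3 - 8s^2 - 2s + 2

8s^3 - 8s^2 - 2s + 2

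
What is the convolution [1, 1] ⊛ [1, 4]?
y[0] = 1×1 = 1; y[1] = 1×4 + 1×1 = 5; y[2] = 1×4 = 4

[1, 5, 4]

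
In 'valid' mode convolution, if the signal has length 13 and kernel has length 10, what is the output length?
'Valid' mode counts only positions where the kernel fully overlaps the signal: m - n + 1 = 13 - 10 + 1 = 4

4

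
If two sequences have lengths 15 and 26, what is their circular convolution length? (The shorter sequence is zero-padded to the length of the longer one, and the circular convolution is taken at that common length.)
Circular convolution (zero-padding the shorter input) has length max(m, n) = max(15, 26) = 26

26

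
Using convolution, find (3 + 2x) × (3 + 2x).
Ascending coefficients: a = [3, 2], b = [3, 2]. c[0] = 3×3 = 9; c[1] = 3×2 + 2×3 = 12; c[2] = 2×2 = 4. Result coefficients: [9, 12, 4] → 9 + 12x + 4x^2

9 + 12x + 4x^2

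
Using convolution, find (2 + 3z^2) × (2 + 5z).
Ascending coefficients: a = [2, 0, 3], b = [2, 5]. c[0] = 2×2 = 4; c[1] = 2×5 + 0×2 = 10; c[2] = 0×5 + 3×2 = 6; c[3] = 3×5 = 15. Result coefficients: [4, 10, 6, 15] → 4 + 10z + 6z^2 + 15z^3

4 + 10z + 6z^2 + 15z^3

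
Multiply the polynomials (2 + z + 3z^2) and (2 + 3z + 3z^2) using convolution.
Ascending coefficients: a = [2, 1, 3], b = [2, 3, 3]. c[0] = 2×2 = 4; c[1] = 2×3 + 1×2 = 8; c[2] = 2×3 + 1×3 + 3×2 = 15; c[3] = 1×3 + 3×3 = 12; c[4] = 3×3 = 9. Result coefficients: [4, 8, 15, 12, 9] → 4 + 8z + 15z^2 + 12z^3 + 9z^4

4 + 8z + 15z^2 + 12z^3 + 9z^4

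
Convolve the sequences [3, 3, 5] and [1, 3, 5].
y[0] = 3×1 = 3; y[1] = 3×3 + 3×1 = 12; y[2] = 3×5 + 3×3 + 5×1 = 29; y[3] = 3×5 + 5×3 = 30; y[4] = 5×5 = 25

[3, 12, 29, 30, 25]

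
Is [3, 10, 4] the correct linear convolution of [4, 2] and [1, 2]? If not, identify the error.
Recompute linear convolution of [4, 2] and [1, 2]: y[0] = 4×1 = 4; y[1] = 4×2 + 2×1 = 10; y[2] = 2×2 = 4 → [4, 10, 4]. Compare to given [3, 10, 4]: they differ at index 0: given 3, correct 4, so answer: No

No. Error at index 0: given 3, correct 4.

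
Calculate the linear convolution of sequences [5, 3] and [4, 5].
y[0] = 5×4 = 20; y[1] = 5×5 + 3×4 = 37; y[2] = 3×5 = 15

[20, 37, 15]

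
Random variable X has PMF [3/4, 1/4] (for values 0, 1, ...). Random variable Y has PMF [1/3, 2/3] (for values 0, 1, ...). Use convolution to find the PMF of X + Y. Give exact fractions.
P(X+Y=k) = Σ_i P(X=i)·P(Y=k-i) — a convolution of [3/4, 1/4] and [1/3, 2/3]. P(X+Y=0) = (3/4)×(1/3) = 1/4; P(X+Y=1) = (3/4)×(2/3) + (1/4)×(1/3) = 1/2 + 1/12 = 7/12; P(X+Y=2) = (1/4)×(2/3) = 1/6. PMF: [1/4, 7/12, 1/6] (sums to 1 ✓)

[1/4, 7/12, 1/6]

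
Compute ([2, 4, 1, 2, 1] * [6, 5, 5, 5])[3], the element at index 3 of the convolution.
Use y[k] = Σ_i a[i]·b[k-i] at k=3. y[3] = 2×5 + 4×5 + 1×5 + 2×6 = 47

47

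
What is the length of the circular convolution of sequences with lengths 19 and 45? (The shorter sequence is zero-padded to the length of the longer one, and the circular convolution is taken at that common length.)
Circular convolution (zero-padding the shorter input) has length max(m, n) = max(19, 45) = 45

45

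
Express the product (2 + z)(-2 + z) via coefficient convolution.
Ascending coefficients: a = [2, 1], b = [-2, 1]. c[0] = 2×-2 = -4; c[1] = 2×1 + 1×-2 = 0; c[2] = 1×1 = 1. Result coefficients: [-4, 0, 1] → -4 + z^2

-4 + z^2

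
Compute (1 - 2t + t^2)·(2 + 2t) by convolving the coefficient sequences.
Ascending coefficients: a = [1, -2, 1], b = [2, 2]. c[0] = 1×2 = 2; c[1] = 1×2 + -2×2 = -2; c[2] = -2×2 + 1×2 = -2; c[3] = 1×2 = 2. Result coefficients: [2, -2, -2, 2] → 2 - 2t - 2t^2 + 2t^3

2 - 2t - 2t^2 + 2t^3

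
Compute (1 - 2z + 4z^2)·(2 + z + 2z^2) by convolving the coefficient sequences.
Ascending coefficients: a = [1, -2, 4], b = [2, 1, 2]. c[0] = 1×2 = 2; c[1] = 1×1 + -2×2 = -3; c[2] = 1×2 + -2×1 + 4×2 = 8; c[3] = -2×2 + 4×1 = 0; c[4] = 4×2 = 8. Result coefficients: [2, -3, 8, 0, 8] → 2 - 3z + 8z^2 + 8z^4

2 - 3z + 8z^2 + 8z^4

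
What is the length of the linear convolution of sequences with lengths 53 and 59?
Linear/full convolution length: m + n - 1 = 53 + 59 - 1 = 111

111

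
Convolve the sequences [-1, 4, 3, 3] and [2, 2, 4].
y[0] = -1×2 = -2; y[1] = -1×2 + 4×2 = 6; y[2] = -1×4 + 4×2 + 3×2 = 10; y[3] = 4×4 + 3×2 + 3×2 = 28; y[4] = 3×4 + 3×2 = 18; y[5] = 3×4 = 12

[-2, 6, 10, 28, 18, 12]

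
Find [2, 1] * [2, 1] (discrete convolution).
y[0] = 2×2 = 4; y[1] = 2×1 + 1×2 = 4; y[2] = 1×1 = 1

[4, 4, 1]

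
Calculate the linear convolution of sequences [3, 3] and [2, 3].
y[0] = 3×2 = 6; y[1] = 3×3 + 3×2 = 15; y[2] = 3×3 = 9

[6, 15, 9]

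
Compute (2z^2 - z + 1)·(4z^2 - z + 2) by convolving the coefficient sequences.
Ascending coefficients: a = [1, -1, 2], b = [2, -1, 4]. c[0] = 1×2 = 2; c[1] = 1×-1 + -1×2 = -3; c[2] = 1×4 + -1×-1 + 2×2 = 9; c[3] = -1×4 + 2×-1 = -6; c[4] = 2×4 = 8. Result coefficients: [2, -3, 9, -6, 8] → 8z^4 - 6z^3 + 9z^2 - 3z + 2

8z^4 - 6z^3 + 9z^2 - 3z + 2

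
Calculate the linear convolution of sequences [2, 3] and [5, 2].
y[0] = 2×5 = 10; y[1] = 2×2 + 3×5 = 19; y[2] = 3×2 = 6

[10, 19, 6]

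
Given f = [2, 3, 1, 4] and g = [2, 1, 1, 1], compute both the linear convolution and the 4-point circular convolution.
Linear: y_lin[0] = 2×2 = 4; y_lin[1] = 2×1 + 3×2 = 8; y_lin[2] = 2×1 + 3×1 + 1×2 = 7; y_lin[3] = 2×1 + 3×1 + 1×1 + 4×2 = 14; y_lin[4] = 3×1 + 1×1 + 4×1 = 8; y_lin[5] = 1×1 + 4×1 = 5; y_lin[6] = 4×1 = 4 → [4, 8, 7, 14, 8, 5, 4]. Circular (length 4): y[0] = 2×2 + 3×1 + 1×1 + 4×1 = 12; y[1] = 2×1 + 3×2 + 1×1 + 4×1 = 13; y[2] = 2×1 + 3×1 + 1×2 + 4×1 = 11; y[3] = 2×1 + 3×1 + 1×1 + 4×2 = 14 → [12, 13, 11, 14]

Linear: [4, 8, 7, 14, 8, 5, 4], Circular: [12, 13, 11, 14]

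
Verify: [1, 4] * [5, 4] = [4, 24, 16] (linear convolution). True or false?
Recompute linear convolution of [1, 4] and [5, 4]: y[0] = 1×5 = 5; y[1] = 1×4 + 4×5 = 24; y[2] = 4×4 = 16 → [5, 24, 16]. Compare to given [4, 24, 16]: they differ at index 0: given 4, correct 5, so answer: No

No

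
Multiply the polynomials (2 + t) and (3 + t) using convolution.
Ascending coefficients: a = [2, 1], b = [3, 1]. c[0] = 2×3 = 6; c[1] = 2×1 + 1×3 = 5; c[2] = 1×1 = 1. Result coefficients: [6, 5, 1] → 6 + 5t + t^2

6 + 5t + t^2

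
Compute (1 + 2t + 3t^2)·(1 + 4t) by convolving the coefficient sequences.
Ascending coefficients: a = [1, 2, 3], b = [1, 4]. c[0] = 1×1 = 1; c[1] = 1×4 + 2×1 = 6; c[2] = 2×4 + 3×1 = 11; c[3] = 3×4 = 12. Result coefficients: [1, 6, 11, 12] → 1 + 6t + 11t^2 + 12t^3

1 + 6t + 11t^2 + 12t^3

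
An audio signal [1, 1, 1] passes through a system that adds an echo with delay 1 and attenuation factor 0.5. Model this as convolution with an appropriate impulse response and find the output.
Direct-path + delayed-attenuated-path model → impulse response h = [1, 0.5] (1 at lag 0, 0.5 at lag 1). Output y[n] = x[n] + 0.5·x[n - 1] (with x[n] = 0 outside 0..2): y[0] = 1 + 0.5×0 = 1; y[1] = 1 + 0.5×1 = 1.5; y[2] = 1 + 0.5×1 = 1.5; y[3] = 0 + 0.5×1 = 0.5. So y = [1, 1.5, 1.5, 0.5]

[1, 1.5, 1.5, 0.5]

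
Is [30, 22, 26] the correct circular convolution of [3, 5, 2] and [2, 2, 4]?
Recompute circular convolution of [3, 5, 2] and [2, 2, 4]: y[0] = 3×2 + 5×4 + 2×2 = 30; y[1] = 3×2 + 5×2 + 2×4 = 24; y[2] = 3×4 + 5×2 + 2×2 = 26 → [30, 24, 26]. Compare to given [30, 22, 26]: they differ at index 1: given 22, correct 24, so answer: No

No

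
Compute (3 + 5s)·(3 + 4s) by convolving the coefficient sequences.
Ascending coefficients: a = [3, 5], b = [3, 4]. c[0] = 3×3 = 9; c[1] = 3×4 + 5×3 = 27; c[2] = 5×4 = 20. Result coefficients: [9, 27, 20] → 9 + 27s + 20s^2

9 + 27s + 20s^2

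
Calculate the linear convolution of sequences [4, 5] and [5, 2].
y[0] = 4×5 = 20; y[1] = 4×2 + 5×5 = 33; y[2] = 5×2 = 10

[20, 33, 10]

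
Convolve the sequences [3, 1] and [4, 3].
y[0] = 3×4 = 12; y[1] = 3×3 + 1×4 = 13; y[2] = 1×3 = 3

[12, 13, 3]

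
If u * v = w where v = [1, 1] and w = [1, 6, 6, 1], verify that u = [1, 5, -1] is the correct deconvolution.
Forward-compute [1, 5, -1] * [1, 1]: w[0] = 1×1 = 1; w[1] = 1×1 + 5×1 = 6; w[2] = 5×1 + -1×1 = 4; w[3] = -1×1 = -1 → [1, 6, 4, -1]. Does not match given w = [1, 6, 6, 1].

Not verified. [1, 5, -1] * [1, 1] = [1, 6, 4, -1], which differs from [1, 6, 6, 1] at index 2.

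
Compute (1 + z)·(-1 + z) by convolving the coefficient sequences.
Ascending coefficients: a = [1, 1], b = [-1, 1]. c[0] = 1×-1 = -1; c[1] = 1×1 + 1×-1 = 0; c[2] = 1×1 = 1. Result coefficients: [-1, 0, 1] → -1 + z^2

-1 + z^2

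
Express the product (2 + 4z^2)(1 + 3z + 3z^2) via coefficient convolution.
Ascending coefficients: a = [2, 0, 4], b = [1, 3, 3]. c[0] = 2×1 = 2; c[1] = 2×3 + 0×1 = 6; c[2] = 2×3 + 0×3 + 4×1 = 10; c[3] = 0×3 + 4×3 = 12; c[4] = 4×3 = 12. Result coefficients: [2, 6, 10, 12, 12] → 2 + 6z + 10z^2 + 12z^3 + 12z^4

2 + 6z + 10z^2 + 12z^3 + 12z^4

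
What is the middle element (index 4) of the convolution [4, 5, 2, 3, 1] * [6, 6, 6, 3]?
Use y[k] = Σ_i a[i]·b[k-i] at k=4. y[4] = 5×3 + 2×6 + 3×6 + 1×6 = 51

51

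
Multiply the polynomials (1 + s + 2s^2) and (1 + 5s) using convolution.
Ascending coefficients: a = [1, 1, 2], b = [1, 5]. c[0] = 1×1 = 1; c[1] = 1×5 + 1×1 = 6; c[2] = 1×5 + 2×1 = 7; c[3] = 2×5 = 10. Result coefficients: [1, 6, 7, 10] → 1 + 6s + 7s^2 + 10s^3

1 + 6s + 7s^2 + 10s^3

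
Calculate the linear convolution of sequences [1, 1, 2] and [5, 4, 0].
y[0] = 1×5 = 5; y[1] = 1×4 + 1×5 = 9; y[2] = 1×0 + 1×4 + 2×5 = 14; y[3] = 1×0 + 2×4 = 8; y[4] = 2×0 = 0

[5, 9, 14, 8, 0]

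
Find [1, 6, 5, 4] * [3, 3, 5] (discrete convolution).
y[0] = 1×3 = 3; y[1] = 1×3 + 6×3 = 21; y[2] = 1×5 + 6×3 + 5×3 = 38; y[3] = 6×5 + 5×3 + 4×3 = 57; y[4] = 5×5 + 4×3 = 37; y[5] = 4×5 = 20

[3, 21, 38, 57, 37, 20]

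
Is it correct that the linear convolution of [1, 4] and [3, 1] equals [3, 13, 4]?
Recompute linear convolution of [1, 4] and [3, 1]: y[0] = 1×3 = 3; y[1] = 1×1 + 4×3 = 13; y[2] = 4×1 = 4 → [3, 13, 4]. Given [3, 13, 4] matches, so answer: Yes

Yes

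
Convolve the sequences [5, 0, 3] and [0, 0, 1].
y[0] = 5×0 = 0; y[1] = 5×0 + 0×0 = 0; y[2] = 5×1 + 0×0 + 3×0 = 5; y[3] = 0×1 + 3×0 = 0; y[4] = 3×1 = 3

[0, 0, 5, 0, 3]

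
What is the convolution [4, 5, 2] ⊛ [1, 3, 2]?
y[0] = 4×1 = 4; y[1] = 4×3 + 5×1 = 17; y[2] = 4×2 + 5×3 + 2×1 = 25; y[3] = 5×2 + 2×3 = 16; y[4] = 2×2 = 4

[4, 17, 25, 16, 4]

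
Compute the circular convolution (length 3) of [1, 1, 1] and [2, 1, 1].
Use y[k] = Σ_j x[j]·h[(k-j) mod 3]. y[0] = 1×2 + 1×1 + 1×1 = 4; y[1] = 1×1 + 1×2 + 1×1 = 4; y[2] = 1×1 + 1×1 + 1×2 = 4. Result: [4, 4, 4]

[4, 4, 4]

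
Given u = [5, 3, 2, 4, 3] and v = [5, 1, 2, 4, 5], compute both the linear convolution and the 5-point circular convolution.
Linear: y_lin[0] = 5×5 = 25; y_lin[1] = 5×1 + 3×5 = 20; y_lin[2] = 5×2 + 3×1 + 2×5 = 23; y_lin[3] = 5×4 + 3×2 + 2×1 + 4×5 = 48; y_lin[4] = 5×5 + 3×4 + 2×2 + 4×1 + 3×5 = 60; y_lin[5] = 3×5 + 2×4 + 4×2 + 3×1 = 34; y_lin[6] = 2×5 + 4×4 + 3×2 = 32; y_lin[7] = 4×5 + 3×4 = 32; y_lin[8] = 3×5 = 15 → [25, 20, 23, 48, 60, 34, 32, 32, 15]. Circular (length 5): y[0] = 5×5 + 3×5 + 2×4 + 4×2 + 3×1 = 59; y[1] = 5×1 + 3×5 + 2×5 + 4×4 + 3×2 = 52; y[2] = 5×2 + 3×1 + 2×5 + 4×5 + 3×4 = 55; y[3] = 5×4 + 3×2 + 2×1 + 4×5 + 3×5 = 63; y[4] = 5×5 + 3×4 + 2×2 + 4×1 + 3×5 = 60 → [59, 52, 55, 63, 60]

Linear: [25, 20, 23, 48, 60, 34, 32, 32, 15], Circular: [59, 52, 55, 63, 60]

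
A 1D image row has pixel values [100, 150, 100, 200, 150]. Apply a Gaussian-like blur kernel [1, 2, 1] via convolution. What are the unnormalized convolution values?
Convolve image row [100, 150, 100, 200, 150] with kernel [1, 2, 1]: y[0] = 100×1 = 100; y[1] = 100×2 + 150×1 = 350; y[2] = 100×1 + 150×2 + 100×1 = 500; y[3] = 150×1 + 100×2 + 200×1 = 550; y[4] = 100×1 + 200×2 + 150×1 = 650; y[5] = 200×1 + 150×2 = 500; y[6] = 150×1 = 150 → [100, 350, 500, 550, 650, 500, 150]. Normalization factor = sum(kernel) = 4.

[100, 350, 500, 550, 650, 500, 150]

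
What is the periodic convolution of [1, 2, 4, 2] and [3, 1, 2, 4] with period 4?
Use y[k] = Σ_j x[j]·h[(k-j) mod 4]. y[0] = 1×3 + 2×4 + 4×2 + 2×1 = 21; y[1] = 1×1 + 2×3 + 4×4 + 2×2 = 27; y[2] = 1×2 + 2×1 + 4×3 + 2×4 = 24; y[3] = 1×4 + 2×2 + 4×1 + 2×3 = 18. Result: [21, 27, 24, 18]

[21, 27, 24, 18]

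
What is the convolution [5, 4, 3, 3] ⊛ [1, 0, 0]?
y[0] = 5×1 = 5; y[1] = 5×0 + 4×1 = 4; y[2] = 5×0 + 4×0 + 3×1 = 3; y[3] = 4×0 + 3×0 + 3×1 = 3; y[4] = 3×0 + 3×0 = 0; y[5] = 3×0 = 0

[5, 4, 3, 3, 0, 0]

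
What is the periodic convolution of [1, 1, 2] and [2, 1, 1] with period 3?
Use y[k] = Σ_j f[j]·g[(k-j) mod 3]. y[0] = 1×2 + 1×1 + 2×1 = 5; y[1] = 1×1 + 1×2 + 2×1 = 5; y[2] = 1×1 + 1×1 + 2×2 = 6. Result: [5, 5, 6]

[5, 5, 6]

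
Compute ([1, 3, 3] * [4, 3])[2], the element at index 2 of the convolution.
Use y[k] = Σ_i a[i]·b[k-i] at k=2. y[2] = 3×3 + 3×4 = 21

21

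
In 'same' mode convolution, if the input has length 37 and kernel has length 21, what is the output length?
'Same' mode returns an output with the same length as the input: 37

37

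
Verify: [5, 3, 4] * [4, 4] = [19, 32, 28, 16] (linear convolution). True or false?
Recompute linear convolution of [5, 3, 4] and [4, 4]: y[0] = 5×4 = 20; y[1] = 5×4 + 3×4 = 32; y[2] = 3×4 + 4×4 = 28; y[3] = 4×4 = 16 → [20, 32, 28, 16]. Compare to given [19, 32, 28, 16]: they differ at index 0: given 19, correct 20, so answer: No

No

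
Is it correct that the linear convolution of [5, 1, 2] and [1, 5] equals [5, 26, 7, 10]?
Recompute linear convolution of [5, 1, 2] and [1, 5]: y[0] = 5×1 = 5; y[1] = 5×5 + 1×1 = 26; y[2] = 1×5 + 2×1 = 7; y[3] = 2×5 = 10 → [5, 26, 7, 10]. Given [5, 26, 7, 10] matches, so answer: Yes

Yes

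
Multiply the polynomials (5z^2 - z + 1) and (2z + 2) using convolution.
Ascending coefficients: a = [1, -1, 5], b = [2, 2]. c[0] = 1×2 = 2; c[1] = 1×2 + -1×2 = 0; c[2] = -1×2 + 5×2 = 8; c[3] = 5×2 = 10. Result coefficients: [2, 0, 8, 10] → 10z^3 + 8z^2 + 2

10z^3 + 8z^2 + 2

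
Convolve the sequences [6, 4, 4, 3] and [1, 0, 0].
y[0] = 6×1 = 6; y[1] = 6×0 + 4×1 = 4; y[2] = 6×0 + 4×0 + 4×1 = 4; y[3] = 4×0 + 4×0 + 3×1 = 3; y[4] = 4×0 + 3×0 = 0; y[5] = 3×0 = 0

[6, 4, 4, 3, 0, 0]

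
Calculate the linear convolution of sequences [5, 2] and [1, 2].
y[0] = 5×1 = 5; y[1] = 5×2 + 2×1 = 12; y[2] = 2×2 = 4

[5, 12, 4]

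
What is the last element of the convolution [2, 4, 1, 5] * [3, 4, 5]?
Use y[k] = Σ_i a[i]·b[k-i] at k=5. y[5] = 5×5 = 25

25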